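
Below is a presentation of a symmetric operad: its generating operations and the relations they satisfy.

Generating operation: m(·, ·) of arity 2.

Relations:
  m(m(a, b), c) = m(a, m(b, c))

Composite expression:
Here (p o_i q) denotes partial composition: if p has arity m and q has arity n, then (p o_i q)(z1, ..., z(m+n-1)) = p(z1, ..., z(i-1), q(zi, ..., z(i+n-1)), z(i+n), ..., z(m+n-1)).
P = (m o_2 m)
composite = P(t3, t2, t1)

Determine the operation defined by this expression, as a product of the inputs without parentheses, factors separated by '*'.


t3 * t2 * t1

Every regrouping of m is equal, so read the t-inputs in written order.
m(t2, t1) spells out as t2 * t1
m(t3, m(t2, t1)) spells out as t3 * t2 * t1


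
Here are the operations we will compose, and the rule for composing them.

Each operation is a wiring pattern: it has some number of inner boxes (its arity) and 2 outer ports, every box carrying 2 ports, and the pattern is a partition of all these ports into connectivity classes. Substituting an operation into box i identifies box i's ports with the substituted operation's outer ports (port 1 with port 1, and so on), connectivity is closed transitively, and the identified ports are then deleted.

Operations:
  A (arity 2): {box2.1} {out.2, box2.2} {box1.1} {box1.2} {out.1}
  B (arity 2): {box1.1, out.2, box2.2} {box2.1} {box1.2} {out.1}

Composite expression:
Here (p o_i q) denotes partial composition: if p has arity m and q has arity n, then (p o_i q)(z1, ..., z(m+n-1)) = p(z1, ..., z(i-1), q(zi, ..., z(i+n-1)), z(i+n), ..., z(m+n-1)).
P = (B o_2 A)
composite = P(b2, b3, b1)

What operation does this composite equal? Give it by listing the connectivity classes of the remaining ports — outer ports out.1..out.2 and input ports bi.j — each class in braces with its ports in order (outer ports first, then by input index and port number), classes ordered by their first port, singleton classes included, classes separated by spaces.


Connectivity passes through glued B-boundaries; trace each wire chain.
the subtree at A composes to {out.1} {out.2, b1.2} {b1.1} {b3.1} {b3.2} on (b3, b1); out.j = own outer ports
the subtree at B composes to {out.1} {out.2, b1.2, b2.1} {b1.1} {b2.2} {b3.1} {b3.2} on (b2, b3, b1); out.j = own outer ports

{out.1} {out.2, b1.2, b2.1} {b1.1} {b2.2} {b3.1} {b3.2}


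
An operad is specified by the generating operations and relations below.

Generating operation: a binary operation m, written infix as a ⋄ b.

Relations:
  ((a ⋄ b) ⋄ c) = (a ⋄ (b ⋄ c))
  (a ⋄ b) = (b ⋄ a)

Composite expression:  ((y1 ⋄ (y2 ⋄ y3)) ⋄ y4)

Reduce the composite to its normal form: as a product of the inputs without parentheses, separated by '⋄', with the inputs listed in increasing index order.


y1 ⋄ y2 ⋄ y3 ⋄ y4


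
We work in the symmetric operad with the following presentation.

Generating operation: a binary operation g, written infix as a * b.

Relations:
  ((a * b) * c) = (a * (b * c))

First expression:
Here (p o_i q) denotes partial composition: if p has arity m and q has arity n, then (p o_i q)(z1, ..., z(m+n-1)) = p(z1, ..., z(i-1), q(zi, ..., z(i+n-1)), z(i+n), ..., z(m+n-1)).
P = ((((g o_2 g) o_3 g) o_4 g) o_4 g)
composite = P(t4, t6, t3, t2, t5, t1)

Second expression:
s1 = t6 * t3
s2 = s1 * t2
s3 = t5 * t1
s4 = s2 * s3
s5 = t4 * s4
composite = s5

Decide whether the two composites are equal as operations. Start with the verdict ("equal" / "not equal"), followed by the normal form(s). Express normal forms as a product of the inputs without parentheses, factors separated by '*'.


equal; the common form is t4 * t6 * t3 * t2 * t5 * t1

Reducing the first expression gives t4 * t6 * t3 * t2 * t5 * t1
Reducing the second expression gives t4 * t6 * t3 * t2 * t5 * t1
Same normal form: equal.


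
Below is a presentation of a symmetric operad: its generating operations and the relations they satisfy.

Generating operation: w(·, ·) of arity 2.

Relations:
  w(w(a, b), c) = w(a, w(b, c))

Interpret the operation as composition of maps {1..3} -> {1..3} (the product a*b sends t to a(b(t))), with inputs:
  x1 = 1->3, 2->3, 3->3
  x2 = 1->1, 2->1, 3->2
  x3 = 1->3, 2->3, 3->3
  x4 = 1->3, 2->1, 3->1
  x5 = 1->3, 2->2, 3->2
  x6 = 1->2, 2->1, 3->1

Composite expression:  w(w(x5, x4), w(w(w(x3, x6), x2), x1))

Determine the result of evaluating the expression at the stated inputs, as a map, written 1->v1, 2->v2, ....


1->3, 2->3, 3->3

w(x5, x4) = 1->2, 2->3, 3->3
w(x3, x6) = 1->3, 2->3, 3->3
w(w(x3, x6), x2) = 1->3, 2->3, 3->3
w(w(w(x3, x6), x2), x1) = 1->3, 2->3, 3->3
w(w(x5, x4), w(w(w(x3, x6), x2), x1)) = 1->3, 2->3, 3->3


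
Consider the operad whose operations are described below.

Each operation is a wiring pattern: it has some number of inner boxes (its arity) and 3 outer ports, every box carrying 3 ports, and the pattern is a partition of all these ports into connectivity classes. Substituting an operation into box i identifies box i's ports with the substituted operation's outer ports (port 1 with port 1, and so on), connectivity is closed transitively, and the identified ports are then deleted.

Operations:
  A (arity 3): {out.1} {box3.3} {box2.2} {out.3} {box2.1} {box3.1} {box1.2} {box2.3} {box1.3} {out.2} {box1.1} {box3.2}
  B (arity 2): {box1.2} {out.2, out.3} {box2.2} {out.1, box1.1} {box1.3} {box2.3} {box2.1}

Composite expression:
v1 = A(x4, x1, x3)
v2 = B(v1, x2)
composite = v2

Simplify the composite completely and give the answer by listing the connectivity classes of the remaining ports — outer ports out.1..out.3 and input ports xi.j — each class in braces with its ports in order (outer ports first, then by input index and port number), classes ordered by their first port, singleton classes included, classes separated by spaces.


{out.1} {out.2, out.3} {x1.1} {x1.2} {x1.3} {x2.1} {x2.2} {x2.3} {x3.1} {x3.2} {x3.3} {x4.1} {x4.2} {x4.3}

Two ports join when wires chain via B-identified ports.
stage A: inputs (x4, x1, x3), connectivity {out.1} {out.2} {out.3} {x1.1} {x1.2} {x1.3} {x3.1} {x3.2} {x3.3} {x4.1} {x4.2} {x4.3}, out.j its boundary
stage B: inputs (x4, x1, x3, x2), connectivity {out.1} {out.2, out.3} {x1.1} {x1.2} {x1.3} {x2.1} {x2.2} {x2.3} {x3.1} {x3.2} {x3.3} {x4.1} {x4.2} {x4.3}, out.j its boundary


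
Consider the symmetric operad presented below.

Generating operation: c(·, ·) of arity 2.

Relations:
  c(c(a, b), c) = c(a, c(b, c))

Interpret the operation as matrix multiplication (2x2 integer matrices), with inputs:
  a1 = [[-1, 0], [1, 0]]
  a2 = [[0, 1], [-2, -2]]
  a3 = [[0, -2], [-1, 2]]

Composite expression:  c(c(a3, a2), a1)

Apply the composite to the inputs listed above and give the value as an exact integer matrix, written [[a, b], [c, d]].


[[0, 0], [-1, 0]]

c(a3, a2) = [[4, 4], [-4, -5]]
c(c(a3, a2), a1) = [[0, 0], [-1, 0]]


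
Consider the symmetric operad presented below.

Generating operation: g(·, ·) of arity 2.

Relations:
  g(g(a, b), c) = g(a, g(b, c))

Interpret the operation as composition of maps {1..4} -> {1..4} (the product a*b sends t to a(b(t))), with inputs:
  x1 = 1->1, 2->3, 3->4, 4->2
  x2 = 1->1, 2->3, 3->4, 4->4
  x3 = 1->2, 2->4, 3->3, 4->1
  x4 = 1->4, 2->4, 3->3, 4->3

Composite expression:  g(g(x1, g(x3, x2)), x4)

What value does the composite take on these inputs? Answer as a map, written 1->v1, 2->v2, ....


1->1, 2->1, 3->1, 4->1

g(x3, x2) = 1->2, 2->3, 3->1, 4->1
g(x1, g(x3, x2)) = 1->3, 2->4, 3->1, 4->1
g(g(x1, g(x3, x2)), x4) = 1->1, 2->1, 3->1, 4->1


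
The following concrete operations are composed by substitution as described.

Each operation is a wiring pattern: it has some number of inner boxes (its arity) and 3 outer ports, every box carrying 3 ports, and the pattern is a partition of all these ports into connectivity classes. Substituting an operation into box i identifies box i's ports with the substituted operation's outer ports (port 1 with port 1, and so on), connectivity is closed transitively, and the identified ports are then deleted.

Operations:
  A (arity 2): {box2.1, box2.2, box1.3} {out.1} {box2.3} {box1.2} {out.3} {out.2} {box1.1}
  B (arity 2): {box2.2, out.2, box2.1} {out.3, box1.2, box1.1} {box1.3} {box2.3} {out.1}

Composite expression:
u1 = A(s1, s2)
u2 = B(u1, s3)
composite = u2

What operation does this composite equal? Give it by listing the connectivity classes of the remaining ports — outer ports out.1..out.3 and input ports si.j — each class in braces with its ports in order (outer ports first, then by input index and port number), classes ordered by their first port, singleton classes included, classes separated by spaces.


Substituting into B glues patterns; closure does the rest.
composing A on (s1, s2), with out.j its own outer ports: {out.1} {out.2} {out.3} {s1.1} {s1.2} {s1.3, s2.1, s2.2} {s2.3}
composing B on (s1, s2, s3), with out.j its own outer ports: {out.1} {out.2, s3.1, s3.2} {out.3} {s1.1} {s1.2} {s1.3, s2.1, s2.2} {s2.3} {s3.3}

{out.1} {out.2, s3.1, s3.2} {out.3} {s1.1} {s1.2} {s1.3, s2.1, s2.2} {s2.3} {s3.3}


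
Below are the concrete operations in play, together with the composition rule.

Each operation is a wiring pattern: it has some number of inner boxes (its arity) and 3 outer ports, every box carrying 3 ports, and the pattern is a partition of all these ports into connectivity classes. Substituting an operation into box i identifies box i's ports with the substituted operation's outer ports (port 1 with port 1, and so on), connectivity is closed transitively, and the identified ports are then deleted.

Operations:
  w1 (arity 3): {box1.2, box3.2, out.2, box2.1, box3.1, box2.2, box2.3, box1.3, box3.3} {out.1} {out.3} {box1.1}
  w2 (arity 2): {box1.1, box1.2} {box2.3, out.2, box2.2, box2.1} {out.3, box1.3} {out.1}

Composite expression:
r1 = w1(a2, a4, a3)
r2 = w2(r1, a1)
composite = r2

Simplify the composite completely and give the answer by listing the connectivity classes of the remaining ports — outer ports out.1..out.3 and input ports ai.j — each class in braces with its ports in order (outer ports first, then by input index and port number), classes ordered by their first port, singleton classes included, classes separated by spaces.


{out.1} {out.2, a1.1, a1.2, a1.3} {out.3} {a2.1} {a2.2, a2.3, a3.1, a3.2, a3.3, a4.1, a4.2, a4.3}


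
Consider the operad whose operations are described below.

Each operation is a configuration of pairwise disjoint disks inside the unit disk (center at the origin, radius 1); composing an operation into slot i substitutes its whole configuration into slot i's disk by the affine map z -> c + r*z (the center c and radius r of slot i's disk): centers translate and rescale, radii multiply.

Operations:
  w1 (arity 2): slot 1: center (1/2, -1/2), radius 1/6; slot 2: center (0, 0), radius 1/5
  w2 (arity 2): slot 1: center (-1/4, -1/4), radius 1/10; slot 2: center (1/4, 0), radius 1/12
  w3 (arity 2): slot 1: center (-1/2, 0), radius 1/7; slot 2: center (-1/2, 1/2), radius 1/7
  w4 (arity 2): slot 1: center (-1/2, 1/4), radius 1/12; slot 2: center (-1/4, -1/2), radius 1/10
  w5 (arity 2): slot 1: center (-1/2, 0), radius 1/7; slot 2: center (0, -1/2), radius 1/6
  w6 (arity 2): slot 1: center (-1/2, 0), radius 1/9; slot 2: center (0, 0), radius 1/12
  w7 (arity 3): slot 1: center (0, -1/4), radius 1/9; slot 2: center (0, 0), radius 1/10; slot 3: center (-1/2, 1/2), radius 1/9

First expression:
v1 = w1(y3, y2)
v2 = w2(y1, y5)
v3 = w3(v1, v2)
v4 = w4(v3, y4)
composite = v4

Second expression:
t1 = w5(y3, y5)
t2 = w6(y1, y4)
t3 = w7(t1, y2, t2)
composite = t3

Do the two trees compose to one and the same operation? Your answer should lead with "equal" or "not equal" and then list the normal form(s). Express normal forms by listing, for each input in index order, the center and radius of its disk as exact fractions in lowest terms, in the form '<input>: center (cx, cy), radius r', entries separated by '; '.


not equal; the first gives y1: center (-61/112, 97/336), radius 1/840; y2: center (-13/24, 1/4), radius 1/420; y3: center (-15/28, 41/168), radius 1/504; y4: center (-1/4, -1/2), radius 1/10; y5: center (-181/336, 7/24), radius 1/1008 and the second y1: center (-5/9, 1/2), radius 1/81; y2: center (0, 0), radius 1/10; y3: center (-1/18, -1/4), radius 1/63; y4: center (-1/2, 1/2), radius 1/108; y5: center (0, -11/36), radius 1/54

The first expression reduces to y1: center (-61/112, 97/336), radius 1/840; y2: center (-13/24, 1/4), radius 1/420; y3: center (-15/28, 41/168), radius 1/504; y4: center (-1/4, -1/2), radius 1/10; y5: center (-181/336, 7/24), radius 1/1008
The second expression reduces to y1: center (-5/9, 1/2), radius 1/81; y2: center (0, 0), radius 1/10; y3: center (-1/18, -1/4), radius 1/63; y4: center (-1/2, 1/2), radius 1/108; y5: center (0, -11/36), radius 1/54
Different reductions; not equal.


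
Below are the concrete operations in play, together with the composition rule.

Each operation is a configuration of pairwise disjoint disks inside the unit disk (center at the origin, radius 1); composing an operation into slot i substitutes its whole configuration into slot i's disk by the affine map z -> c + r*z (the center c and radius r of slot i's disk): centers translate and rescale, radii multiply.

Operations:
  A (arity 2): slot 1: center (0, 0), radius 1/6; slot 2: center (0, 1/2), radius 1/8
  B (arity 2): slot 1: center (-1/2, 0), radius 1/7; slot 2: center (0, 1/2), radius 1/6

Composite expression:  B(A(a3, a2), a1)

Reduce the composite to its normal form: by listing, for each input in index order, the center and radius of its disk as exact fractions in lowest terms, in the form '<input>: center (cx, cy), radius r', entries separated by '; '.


a1: center (0, 1/2), radius 1/6; a2: center (-1/2, 1/14), radius 1/56; a3: center (-1/2, 0), radius 1/42


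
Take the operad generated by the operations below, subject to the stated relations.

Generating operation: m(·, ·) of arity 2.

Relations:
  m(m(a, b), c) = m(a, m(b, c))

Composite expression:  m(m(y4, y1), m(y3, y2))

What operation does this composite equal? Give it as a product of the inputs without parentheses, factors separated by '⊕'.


Associativity of m dissolves the nesting; only the y-input order survives.
m(y4, y1) reduces to y4 ⊕ y1
m(y3, y2) reduces to y3 ⊕ y2
m(m(y4, y1), m(y3, y2)) reduces to y4 ⊕ y1 ⊕ y3 ⊕ y2

y4 ⊕ y1 ⊕ y3 ⊕ y2


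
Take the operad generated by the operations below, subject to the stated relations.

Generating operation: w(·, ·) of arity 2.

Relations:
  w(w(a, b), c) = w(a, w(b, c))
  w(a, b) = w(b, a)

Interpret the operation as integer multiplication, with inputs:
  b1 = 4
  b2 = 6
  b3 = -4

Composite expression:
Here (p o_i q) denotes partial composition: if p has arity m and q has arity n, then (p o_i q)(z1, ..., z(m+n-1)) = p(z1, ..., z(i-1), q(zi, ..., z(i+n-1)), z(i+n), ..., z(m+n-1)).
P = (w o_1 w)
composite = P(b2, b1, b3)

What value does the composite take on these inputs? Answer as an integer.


-96

w(b2, b1) = 24
w(w(b2, b1), b3) = -96


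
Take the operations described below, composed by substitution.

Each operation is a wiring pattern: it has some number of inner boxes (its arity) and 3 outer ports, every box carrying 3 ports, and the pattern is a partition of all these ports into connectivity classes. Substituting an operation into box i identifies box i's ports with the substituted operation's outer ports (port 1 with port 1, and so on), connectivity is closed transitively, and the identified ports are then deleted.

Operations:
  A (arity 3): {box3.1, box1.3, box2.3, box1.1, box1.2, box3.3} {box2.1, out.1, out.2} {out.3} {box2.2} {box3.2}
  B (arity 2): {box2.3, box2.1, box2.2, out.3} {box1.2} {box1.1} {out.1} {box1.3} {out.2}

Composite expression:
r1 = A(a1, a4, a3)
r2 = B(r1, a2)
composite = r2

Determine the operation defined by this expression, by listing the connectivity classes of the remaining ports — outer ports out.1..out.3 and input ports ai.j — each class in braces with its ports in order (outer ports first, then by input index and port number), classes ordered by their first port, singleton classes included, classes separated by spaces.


{out.1} {out.2} {out.3, a2.1, a2.2, a2.3} {a1.1, a1.2, a1.3, a3.1, a3.3, a4.3} {a3.2} {a4.1} {a4.2}

Connectivity passes through glued B-boundaries; trace each wire chain.
through A, on inputs (a1, a4, a3): {out.1, out.2, a4.1} {out.3} {a1.1, a1.2, a1.3, a3.1, a3.3, a4.3} {a3.2} {a4.2} (out.j = stage outer ports)
through B, on inputs (a1, a4, a3, a2): {out.1} {out.2} {out.3, a2.1, a2.2, a2.3} {a1.1, a1.2, a1.3, a3.1, a3.3, a4.3} {a3.2} {a4.1} {a4.2} (out.j = stage outer ports)


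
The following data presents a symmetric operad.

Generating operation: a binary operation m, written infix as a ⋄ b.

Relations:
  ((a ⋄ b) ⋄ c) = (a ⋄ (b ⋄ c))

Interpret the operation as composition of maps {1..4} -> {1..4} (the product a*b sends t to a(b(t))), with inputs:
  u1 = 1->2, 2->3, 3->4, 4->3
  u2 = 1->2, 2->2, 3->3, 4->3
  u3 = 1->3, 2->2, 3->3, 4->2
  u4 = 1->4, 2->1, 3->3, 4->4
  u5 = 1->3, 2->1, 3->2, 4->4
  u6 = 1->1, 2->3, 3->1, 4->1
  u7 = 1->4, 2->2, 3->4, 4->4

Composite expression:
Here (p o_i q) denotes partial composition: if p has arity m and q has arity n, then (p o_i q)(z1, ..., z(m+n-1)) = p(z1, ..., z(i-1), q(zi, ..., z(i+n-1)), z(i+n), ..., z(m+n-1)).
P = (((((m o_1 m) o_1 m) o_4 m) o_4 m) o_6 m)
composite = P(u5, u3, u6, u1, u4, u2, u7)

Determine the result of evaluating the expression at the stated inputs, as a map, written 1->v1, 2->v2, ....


1->2, 2->2, 3->2, 4->2

(u5 ⋄ u3) = 1->2, 2->1, 3->2, 4->1
((u5 ⋄ u3) ⋄ u6) = 1->2, 2->2, 3->2, 4->2
(u1 ⋄ u4) = 1->3, 2->2, 3->4, 4->3
(u2 ⋄ u7) = 1->3, 2->2, 3->3, 4->3
((u1 ⋄ u4) ⋄ (u2 ⋄ u7)) = 1->4, 2->2, 3->4, 4->4
(((u5 ⋄ u3) ⋄ u6) ⋄ ((u1 ⋄ u4) ⋄ (u2 ⋄ u7))) = 1->2, 2->2, 3->2, 4->2


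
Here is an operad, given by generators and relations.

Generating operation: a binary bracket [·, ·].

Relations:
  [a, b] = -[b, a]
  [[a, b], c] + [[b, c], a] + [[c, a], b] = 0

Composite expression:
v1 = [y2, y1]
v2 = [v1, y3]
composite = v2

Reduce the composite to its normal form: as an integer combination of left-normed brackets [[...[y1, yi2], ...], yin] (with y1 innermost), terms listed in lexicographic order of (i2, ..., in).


-[[y1, y2], y3]


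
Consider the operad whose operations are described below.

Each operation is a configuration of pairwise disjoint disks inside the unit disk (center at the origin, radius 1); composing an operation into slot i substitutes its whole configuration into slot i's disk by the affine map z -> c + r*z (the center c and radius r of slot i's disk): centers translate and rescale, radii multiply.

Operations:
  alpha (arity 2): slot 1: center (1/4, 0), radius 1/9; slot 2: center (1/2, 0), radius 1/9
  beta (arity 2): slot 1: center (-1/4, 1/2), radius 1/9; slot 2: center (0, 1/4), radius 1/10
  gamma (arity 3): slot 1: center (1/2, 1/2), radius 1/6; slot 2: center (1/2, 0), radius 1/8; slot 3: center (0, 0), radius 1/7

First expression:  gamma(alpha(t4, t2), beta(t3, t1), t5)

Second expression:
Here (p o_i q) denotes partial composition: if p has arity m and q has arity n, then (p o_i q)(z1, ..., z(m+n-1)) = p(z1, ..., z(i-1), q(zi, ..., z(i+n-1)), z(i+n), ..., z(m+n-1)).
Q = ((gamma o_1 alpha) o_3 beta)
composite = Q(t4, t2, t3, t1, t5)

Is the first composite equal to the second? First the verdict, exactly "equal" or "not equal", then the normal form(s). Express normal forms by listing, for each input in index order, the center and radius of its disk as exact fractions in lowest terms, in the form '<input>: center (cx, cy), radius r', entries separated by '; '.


equal: each reduces to t1: center (1/2, 1/32), radius 1/80; t2: center (7/12, 1/2), radius 1/54; t3: center (15/32, 1/16), radius 1/72; t4: center (13/24, 1/2), radius 1/54; t5: center (0, 0), radius 1/7


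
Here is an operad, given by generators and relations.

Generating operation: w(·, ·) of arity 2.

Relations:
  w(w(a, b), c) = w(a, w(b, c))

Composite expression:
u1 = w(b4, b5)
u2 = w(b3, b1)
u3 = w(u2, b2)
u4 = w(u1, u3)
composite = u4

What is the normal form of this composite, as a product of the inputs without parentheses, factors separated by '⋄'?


b4 ⋄ b5 ⋄ b3 ⋄ b1 ⋄ b2

Key point: w is associative — brackets drop, the b-order remains.
w(b4, b5) collapses to b4 ⋄ b5
w(b3, b1) collapses to b3 ⋄ b1
w(w(b3, b1), b2) collapses to b3 ⋄ b1 ⋄ b2
w(w(b4, b5), w(w(b3, b1), b2)) collapses to b4 ⋄ b5 ⋄ b3 ⋄ b1 ⋄ b2


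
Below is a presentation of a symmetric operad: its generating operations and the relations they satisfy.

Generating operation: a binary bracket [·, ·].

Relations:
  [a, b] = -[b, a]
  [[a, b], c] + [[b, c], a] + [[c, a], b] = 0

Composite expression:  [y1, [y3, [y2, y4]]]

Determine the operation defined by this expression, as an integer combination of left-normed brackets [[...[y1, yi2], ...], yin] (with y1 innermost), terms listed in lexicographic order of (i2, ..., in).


-[[[y1, y2], y4], y3] + [[[y1, y3], y2], y4] - [[[y1, y3], y4], y2] + [[[y1, y4], y2], y3]


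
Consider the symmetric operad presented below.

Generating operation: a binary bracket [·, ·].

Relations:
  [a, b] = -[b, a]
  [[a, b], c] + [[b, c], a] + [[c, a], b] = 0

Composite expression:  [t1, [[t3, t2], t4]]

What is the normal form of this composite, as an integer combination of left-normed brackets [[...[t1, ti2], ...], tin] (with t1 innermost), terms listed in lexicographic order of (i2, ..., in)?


-[[[t1, t2], t3], t4] + [[[t1, t3], t2], t4] + [[[t1, t4], t2], t3] - [[[t1, t4], t3], t2]


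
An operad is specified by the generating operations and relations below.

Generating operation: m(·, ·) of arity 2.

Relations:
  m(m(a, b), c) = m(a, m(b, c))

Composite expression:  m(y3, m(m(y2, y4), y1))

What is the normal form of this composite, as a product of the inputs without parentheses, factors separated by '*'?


y3 * y2 * y4 * y1

The m-tree's shape is irrelevant; the y-reading-order decides.
m(y2, y4) reduces to y2 * y4
m(m(y2, y4), y1) reduces to y2 * y4 * y1
m(y3, m(m(y2, y4), y1)) reduces to y3 * y2 * y4 * y1


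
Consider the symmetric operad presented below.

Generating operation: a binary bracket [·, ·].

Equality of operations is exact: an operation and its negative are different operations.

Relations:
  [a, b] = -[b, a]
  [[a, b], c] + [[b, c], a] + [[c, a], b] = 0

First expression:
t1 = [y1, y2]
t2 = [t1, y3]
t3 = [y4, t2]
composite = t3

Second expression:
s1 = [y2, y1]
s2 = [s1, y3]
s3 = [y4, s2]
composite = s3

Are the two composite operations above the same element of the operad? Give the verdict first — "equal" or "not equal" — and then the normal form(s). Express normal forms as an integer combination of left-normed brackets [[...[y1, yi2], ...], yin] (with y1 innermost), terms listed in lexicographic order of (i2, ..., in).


not equal — first -[[[y1, y2], y3], y4], second [[[y1, y2], y3], y4]

The first expression reduces to -[[[y1, y2], y3], y4]
The second expression reduces to [[[y1, y2], y3], y4]
No match — not equal.


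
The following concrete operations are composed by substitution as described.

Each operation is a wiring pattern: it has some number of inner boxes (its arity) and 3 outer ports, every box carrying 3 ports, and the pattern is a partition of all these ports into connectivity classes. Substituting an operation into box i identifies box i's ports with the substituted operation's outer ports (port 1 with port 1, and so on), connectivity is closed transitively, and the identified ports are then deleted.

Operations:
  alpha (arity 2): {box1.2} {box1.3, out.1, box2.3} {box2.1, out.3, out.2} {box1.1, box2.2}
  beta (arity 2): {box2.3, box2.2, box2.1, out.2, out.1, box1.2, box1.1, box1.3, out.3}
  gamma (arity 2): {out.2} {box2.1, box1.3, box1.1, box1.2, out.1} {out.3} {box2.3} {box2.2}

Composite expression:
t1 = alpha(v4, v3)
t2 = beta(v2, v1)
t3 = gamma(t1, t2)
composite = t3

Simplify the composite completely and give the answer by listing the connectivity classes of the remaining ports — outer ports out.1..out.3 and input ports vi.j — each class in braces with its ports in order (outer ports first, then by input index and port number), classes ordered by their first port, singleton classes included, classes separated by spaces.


{out.1, v1.1, v1.2, v1.3, v2.1, v2.2, v2.3, v3.1, v3.3, v4.3} {out.2} {out.3} {v3.2, v4.1} {v4.2}

Substituting into gamma glues patterns; closure does the rest.
stage alpha: inputs (v4, v3), connectivity {out.1, v3.3, v4.3} {out.2, out.3, v3.1} {v3.2, v4.1} {v4.2}, out.j its boundary
stage beta: inputs (v2, v1), connectivity {out.1, out.2, out.3, v1.1, v1.2, v1.3, v2.1, v2.2, v2.3}, out.j its boundary
stage gamma: inputs (v4, v3, v2, v1), connectivity {out.1, v1.1, v1.2, v1.3, v2.1, v2.2, v2.3, v3.1, v3.3, v4.3} {out.2} {out.3} {v3.2, v4.1} {v4.2}, out.j its boundary


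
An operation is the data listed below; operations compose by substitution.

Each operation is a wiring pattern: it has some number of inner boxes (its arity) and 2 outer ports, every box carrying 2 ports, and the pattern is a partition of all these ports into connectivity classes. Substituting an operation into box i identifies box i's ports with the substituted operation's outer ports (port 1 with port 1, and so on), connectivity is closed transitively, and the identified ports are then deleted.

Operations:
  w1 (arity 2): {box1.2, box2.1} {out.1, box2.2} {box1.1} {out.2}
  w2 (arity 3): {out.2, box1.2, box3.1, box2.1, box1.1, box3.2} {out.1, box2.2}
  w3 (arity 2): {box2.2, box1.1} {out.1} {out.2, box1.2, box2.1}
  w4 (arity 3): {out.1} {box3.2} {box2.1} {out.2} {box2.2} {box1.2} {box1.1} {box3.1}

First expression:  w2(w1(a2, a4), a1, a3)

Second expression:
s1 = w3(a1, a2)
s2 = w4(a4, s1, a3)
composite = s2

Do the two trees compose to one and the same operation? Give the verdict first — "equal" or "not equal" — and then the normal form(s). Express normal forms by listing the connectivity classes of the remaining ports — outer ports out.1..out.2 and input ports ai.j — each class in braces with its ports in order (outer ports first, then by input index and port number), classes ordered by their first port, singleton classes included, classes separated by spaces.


Normal form of the first expression: {out.1, a1.2} {out.2, a1.1, a3.1, a3.2, a4.2} {a2.1} {a2.2, a4.1}
Normal form of the second expression: {out.1} {out.2} {a1.1, a2.2} {a1.2, a2.1} {a3.1} {a3.2} {a4.1} {a4.2}
No match — not equal.

not equal; the first gives {out.1, a1.2} {out.2, a1.1, a3.1, a3.2, a4.2} {a2.1} {a2.2, a4.1} and the second {out.1} {out.2} {a1.1, a2.2} {a1.2, a2.1} {a3.1} {a3.2} {a4.1} {a4.2}


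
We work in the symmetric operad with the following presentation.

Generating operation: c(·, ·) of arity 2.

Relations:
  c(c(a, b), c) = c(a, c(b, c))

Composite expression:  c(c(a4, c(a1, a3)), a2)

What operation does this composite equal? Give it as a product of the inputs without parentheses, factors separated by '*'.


The c-tree's shape is irrelevant; the a-reading-order decides.
c(a1, a3) unparenthesizes to a1 * a3
c(a4, c(a1, a3)) unparenthesizes to a4 * a1 * a3
c(c(a4, c(a1, a3)), a2) unparenthesizes to a4 * a1 * a3 * a2

a4 * a1 * a3 * a2


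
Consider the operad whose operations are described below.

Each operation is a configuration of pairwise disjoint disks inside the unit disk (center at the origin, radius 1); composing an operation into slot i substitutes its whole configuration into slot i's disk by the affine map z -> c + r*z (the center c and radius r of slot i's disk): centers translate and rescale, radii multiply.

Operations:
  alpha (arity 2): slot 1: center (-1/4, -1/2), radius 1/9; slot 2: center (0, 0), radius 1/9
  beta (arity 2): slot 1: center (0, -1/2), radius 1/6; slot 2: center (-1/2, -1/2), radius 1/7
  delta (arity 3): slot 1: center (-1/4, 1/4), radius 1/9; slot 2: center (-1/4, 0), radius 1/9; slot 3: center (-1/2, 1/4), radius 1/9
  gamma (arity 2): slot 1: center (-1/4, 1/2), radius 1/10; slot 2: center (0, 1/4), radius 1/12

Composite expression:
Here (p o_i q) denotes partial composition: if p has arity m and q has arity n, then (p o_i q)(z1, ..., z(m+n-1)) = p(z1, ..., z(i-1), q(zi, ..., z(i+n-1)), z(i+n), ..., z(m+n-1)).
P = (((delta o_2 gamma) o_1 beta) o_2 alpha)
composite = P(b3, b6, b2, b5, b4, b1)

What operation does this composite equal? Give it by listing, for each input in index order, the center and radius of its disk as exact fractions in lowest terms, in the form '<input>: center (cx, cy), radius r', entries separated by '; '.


b1: center (-1/2, 1/4), radius 1/9; b2: center (-11/36, 7/36), radius 1/567; b3: center (-1/4, 7/36), radius 1/54; b4: center (-1/4, 1/36), radius 1/108; b5: center (-5/18, 1/18), radius 1/90; b6: center (-13/42, 47/252), radius 1/567

Each b-disk chains the slot maps above it in delta; radii multiply.
tracing b3 down its 2-map path: center (-1/4, 7/36), radius 1/54
tracing b6 down its 3-map path: center (-13/42, 47/252), radius 1/567
tracing b2 down its 3-map path: center (-11/36, 7/36), radius 1/567
tracing b5 down its 2-map path: center (-5/18, 1/18), radius 1/90
tracing b4 down its 2-map path: center (-1/4, 1/36), radius 1/108
tracing b1 down its 1-map path: center (-1/2, 1/4), radius 1/9


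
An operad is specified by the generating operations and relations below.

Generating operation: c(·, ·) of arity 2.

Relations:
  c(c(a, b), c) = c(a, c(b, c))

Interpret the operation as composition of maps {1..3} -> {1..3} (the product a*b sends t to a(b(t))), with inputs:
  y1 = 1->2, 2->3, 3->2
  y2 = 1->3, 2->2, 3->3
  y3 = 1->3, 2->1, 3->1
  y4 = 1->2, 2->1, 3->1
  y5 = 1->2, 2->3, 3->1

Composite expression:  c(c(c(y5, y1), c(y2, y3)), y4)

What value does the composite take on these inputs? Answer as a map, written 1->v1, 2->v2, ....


c(y5, y1) = 1->3, 2->1, 3->3
c(y2, y3) = 1->3, 2->3, 3->3
c(c(y5, y1), c(y2, y3)) = 1->3, 2->3, 3->3
c(c(c(y5, y1), c(y2, y3)), y4) = 1->3, 2->3, 3->3

1->3, 2->3, 3->3


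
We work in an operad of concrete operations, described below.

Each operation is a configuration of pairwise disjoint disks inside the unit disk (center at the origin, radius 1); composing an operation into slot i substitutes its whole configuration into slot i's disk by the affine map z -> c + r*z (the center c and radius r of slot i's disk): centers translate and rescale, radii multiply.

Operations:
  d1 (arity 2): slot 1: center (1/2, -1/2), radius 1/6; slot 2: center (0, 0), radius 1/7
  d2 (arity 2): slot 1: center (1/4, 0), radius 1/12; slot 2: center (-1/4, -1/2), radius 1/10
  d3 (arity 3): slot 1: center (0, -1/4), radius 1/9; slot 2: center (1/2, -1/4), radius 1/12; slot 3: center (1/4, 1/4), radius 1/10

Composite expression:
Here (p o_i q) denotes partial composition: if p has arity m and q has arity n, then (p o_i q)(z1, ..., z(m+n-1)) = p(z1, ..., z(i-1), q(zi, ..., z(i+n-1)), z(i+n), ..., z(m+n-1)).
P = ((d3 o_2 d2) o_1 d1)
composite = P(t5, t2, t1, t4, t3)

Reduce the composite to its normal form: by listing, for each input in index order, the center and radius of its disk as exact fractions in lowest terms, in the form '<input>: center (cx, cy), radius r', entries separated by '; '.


t1: center (25/48, -1/4), radius 1/144; t2: center (0, -1/4), radius 1/63; t3: center (1/4, 1/4), radius 1/10; t4: center (23/48, -7/24), radius 1/120; t5: center (1/18, -11/36), radius 1/54

Affine substitution under d3: radii multiply and t-centers shift.
for t5, the 2-step affine chain lands on center (1/18, -11/36), radius 1/54
for t2, the 2-step affine chain lands on center (0, -1/4), radius 1/63
for t1, the 2-step affine chain lands on center (25/48, -1/4), radius 1/144
for t4, the 2-step affine chain lands on center (23/48, -7/24), radius 1/120
for t3, the 1-step affine chain lands on center (1/4, 1/4), radius 1/10


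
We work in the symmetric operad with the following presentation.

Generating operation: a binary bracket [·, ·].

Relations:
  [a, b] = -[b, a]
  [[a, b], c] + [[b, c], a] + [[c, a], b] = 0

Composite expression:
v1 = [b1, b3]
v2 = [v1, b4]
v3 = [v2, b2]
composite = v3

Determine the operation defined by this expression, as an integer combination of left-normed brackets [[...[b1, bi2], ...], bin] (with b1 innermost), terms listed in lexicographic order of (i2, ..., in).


In the tensor algebra, words opening b1 carry the b1-anchored form.
Composite bracket: [[[b1, b3], b4], b2]
Each bracket splits as ab - ba, giving 8 signed words (2^3 = 8).
Only words starting with b1 matter:
  b1b3b4b2 appears with sign +1, giving the term +[[[b1, b3], b4], b2]

[[[b1, b3], b4], b2]


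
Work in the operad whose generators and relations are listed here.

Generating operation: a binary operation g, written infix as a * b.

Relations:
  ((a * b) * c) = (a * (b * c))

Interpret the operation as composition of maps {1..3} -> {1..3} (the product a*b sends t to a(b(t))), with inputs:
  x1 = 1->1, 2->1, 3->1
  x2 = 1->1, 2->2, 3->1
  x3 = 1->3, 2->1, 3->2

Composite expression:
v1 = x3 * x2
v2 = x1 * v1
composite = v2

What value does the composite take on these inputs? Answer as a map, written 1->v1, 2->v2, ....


1->1, 2->1, 3->1

(x3 * x2) = 1->3, 2->1, 3->3
(x1 * (x3 * x2)) = 1->1, 2->1, 3->1


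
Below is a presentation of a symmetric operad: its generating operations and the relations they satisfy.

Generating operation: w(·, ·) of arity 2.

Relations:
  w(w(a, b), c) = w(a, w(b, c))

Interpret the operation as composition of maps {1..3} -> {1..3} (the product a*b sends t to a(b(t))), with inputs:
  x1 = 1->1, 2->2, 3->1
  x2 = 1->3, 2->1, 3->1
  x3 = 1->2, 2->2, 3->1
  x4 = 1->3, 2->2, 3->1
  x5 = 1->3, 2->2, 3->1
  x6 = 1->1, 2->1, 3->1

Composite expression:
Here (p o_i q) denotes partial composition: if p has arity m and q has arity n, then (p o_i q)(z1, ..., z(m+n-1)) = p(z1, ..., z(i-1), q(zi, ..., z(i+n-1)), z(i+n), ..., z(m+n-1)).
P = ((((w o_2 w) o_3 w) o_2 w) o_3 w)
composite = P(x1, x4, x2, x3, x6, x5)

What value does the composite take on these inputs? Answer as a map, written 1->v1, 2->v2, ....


1->1, 2->1, 3->1

w(x2, x3) = 1->1, 2->1, 3->3
w(x4, w(x2, x3)) = 1->3, 2->3, 3->1
w(x6, x5) = 1->1, 2->1, 3->1
w(w(x4, w(x2, x3)), w(x6, x5)) = 1->3, 2->3, 3->3
w(x1, w(w(x4, w(x2, x3)), w(x6, x5))) = 1->1, 2->1, 3->1


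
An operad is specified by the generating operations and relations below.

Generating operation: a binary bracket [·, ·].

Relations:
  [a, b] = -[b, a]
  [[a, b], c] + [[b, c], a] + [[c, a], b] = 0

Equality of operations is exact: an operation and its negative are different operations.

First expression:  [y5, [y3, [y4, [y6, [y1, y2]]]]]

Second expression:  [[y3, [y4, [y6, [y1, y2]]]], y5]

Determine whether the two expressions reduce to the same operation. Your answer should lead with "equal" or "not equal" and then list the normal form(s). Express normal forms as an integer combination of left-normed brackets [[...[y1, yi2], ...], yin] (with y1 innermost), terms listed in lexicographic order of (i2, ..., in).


not equal: they reduce to [[[[[y1, y2], y6], y4], y3], y5] and -[[[[[y1, y2], y6], y4], y3], y5]


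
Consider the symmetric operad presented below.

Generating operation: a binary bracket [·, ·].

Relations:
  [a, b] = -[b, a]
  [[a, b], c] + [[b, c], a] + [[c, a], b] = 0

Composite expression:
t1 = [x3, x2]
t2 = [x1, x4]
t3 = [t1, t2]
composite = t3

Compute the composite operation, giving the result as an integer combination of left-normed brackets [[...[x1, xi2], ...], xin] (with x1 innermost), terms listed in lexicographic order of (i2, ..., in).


[[[x1, x4], x2], x3] - [[[x1, x4], x3], x2]

Expand each bracket as ab - ba; the x1-initial words give the coefficients.
Composite bracket: [[x3, x2], [x1, x4]]
Full expansion: 8 signed words from ab - ba (2^3 = 8).
Collect the words opening with x1:
  x1x4x2x3 (sign +1) contributes +[[[x1, x4], x2], x3]
  x1x4x3x2 (sign -1) contributes -[[[x1, x4], x3], x2]


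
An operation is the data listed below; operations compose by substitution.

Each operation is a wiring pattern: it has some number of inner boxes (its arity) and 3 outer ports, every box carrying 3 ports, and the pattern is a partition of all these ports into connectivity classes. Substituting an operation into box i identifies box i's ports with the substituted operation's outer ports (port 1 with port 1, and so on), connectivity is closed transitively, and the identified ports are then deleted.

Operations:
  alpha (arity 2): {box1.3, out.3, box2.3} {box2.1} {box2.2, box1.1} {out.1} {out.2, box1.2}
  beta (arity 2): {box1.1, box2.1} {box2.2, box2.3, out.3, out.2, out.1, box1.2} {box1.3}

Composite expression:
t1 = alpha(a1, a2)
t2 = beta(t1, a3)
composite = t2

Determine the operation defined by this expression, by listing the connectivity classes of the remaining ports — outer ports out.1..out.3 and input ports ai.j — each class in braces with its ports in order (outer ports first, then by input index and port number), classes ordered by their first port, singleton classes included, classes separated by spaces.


Reachability decides: close wires over beta-identified ports.
after alpha, the pattern on (a1, a2) reads {out.1} {out.2, a1.2} {out.3, a1.3, a2.3} {a1.1, a2.2} {a2.1} (out.j = its outer ports)
after beta, the pattern on (a1, a2, a3) reads {out.1, out.2, out.3, a1.2, a3.2, a3.3} {a1.1, a2.2} {a1.3, a2.3} {a2.1} {a3.1} (out.j = its outer ports)

{out.1, out.2, out.3, a1.2, a3.2, a3.3} {a1.1, a2.2} {a1.3, a2.3} {a2.1} {a3.1}


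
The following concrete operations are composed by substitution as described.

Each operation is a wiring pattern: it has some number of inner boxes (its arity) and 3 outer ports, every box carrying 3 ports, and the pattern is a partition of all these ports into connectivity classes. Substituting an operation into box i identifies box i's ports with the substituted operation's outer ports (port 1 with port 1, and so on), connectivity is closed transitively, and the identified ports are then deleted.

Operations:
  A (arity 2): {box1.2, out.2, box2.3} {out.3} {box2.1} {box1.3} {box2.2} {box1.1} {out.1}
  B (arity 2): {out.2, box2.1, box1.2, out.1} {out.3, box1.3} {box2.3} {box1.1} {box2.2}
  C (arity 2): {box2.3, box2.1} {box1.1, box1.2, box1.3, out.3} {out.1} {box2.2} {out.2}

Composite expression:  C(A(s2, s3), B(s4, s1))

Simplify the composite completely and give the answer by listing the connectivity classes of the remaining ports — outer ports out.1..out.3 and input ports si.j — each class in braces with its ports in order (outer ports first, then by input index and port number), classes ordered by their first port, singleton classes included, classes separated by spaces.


{out.1} {out.2} {out.3, s2.2, s3.3} {s1.1, s4.2, s4.3} {s1.2} {s1.3} {s2.1} {s2.3} {s3.1} {s3.2} {s4.1}

Substituting into C glues patterns; closure does the rest.
stage A: inputs (s2, s3), connectivity {out.1} {out.2, s2.2, s3.3} {out.3} {s2.1} {s2.3} {s3.1} {s3.2}, out.j its boundary
stage B: inputs (s4, s1), connectivity {out.1, out.2, s1.1, s4.2} {out.3, s4.3} {s1.2} {s1.3} {s4.1}, out.j its boundary
stage C: inputs (s2, s3, s4, s1), connectivity {out.1} {out.2} {out.3, s2.2, s3.3} {s1.1, s4.2, s4.3} {s1.2} {s1.3} {s2.1} {s2.3} {s3.1} {s3.2} {s4.1}, out.j its boundary


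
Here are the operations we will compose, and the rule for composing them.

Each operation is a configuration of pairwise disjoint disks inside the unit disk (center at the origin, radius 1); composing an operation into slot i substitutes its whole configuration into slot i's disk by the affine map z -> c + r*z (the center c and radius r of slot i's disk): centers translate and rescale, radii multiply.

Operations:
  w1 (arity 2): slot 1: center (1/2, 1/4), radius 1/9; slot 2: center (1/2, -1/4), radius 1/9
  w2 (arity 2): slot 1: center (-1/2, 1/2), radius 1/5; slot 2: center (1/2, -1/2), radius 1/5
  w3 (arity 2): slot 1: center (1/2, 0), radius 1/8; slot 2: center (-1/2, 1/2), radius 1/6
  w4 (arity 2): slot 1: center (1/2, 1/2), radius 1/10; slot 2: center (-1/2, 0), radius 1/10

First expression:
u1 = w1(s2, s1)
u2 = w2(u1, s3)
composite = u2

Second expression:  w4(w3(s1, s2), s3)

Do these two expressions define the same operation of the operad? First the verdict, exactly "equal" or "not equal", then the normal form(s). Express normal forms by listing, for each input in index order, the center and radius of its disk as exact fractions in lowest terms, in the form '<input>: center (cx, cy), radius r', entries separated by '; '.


not equal; first: s1: center (-2/5, 9/20), radius 1/45; s2: center (-2/5, 11/20), radius 1/45; s3: center (1/2, -1/2), radius 1/5; second: s1: center (11/20, 1/2), radius 1/80; s2: center (9/20, 11/20), radius 1/60; s3: center (-1/2, 0), radius 1/10
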